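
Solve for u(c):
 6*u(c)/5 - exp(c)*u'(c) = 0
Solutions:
 u(c) = C1*exp(-6*exp(-c)/5)


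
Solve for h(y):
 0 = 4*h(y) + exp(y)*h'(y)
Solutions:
 h(y) = C1*exp(4*exp(-y))


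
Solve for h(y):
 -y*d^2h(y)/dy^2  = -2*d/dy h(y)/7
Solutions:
 h(y) = C1 + C2*y^(9/7)


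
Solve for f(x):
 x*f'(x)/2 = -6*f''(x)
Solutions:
 f(x) = C1 + C2*erf(sqrt(6)*x/12)


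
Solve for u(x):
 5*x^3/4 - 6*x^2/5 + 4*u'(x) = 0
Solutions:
 u(x) = C1 - 5*x^4/64 + x^3/10


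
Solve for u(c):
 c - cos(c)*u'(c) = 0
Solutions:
 u(c) = C1 + Integral(c/cos(c), c)


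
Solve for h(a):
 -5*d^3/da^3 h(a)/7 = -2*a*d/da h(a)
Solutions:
 h(a) = C1 + Integral(C2*airyai(14^(1/3)*5^(2/3)*a/5) + C3*airybi(14^(1/3)*5^(2/3)*a/5), a)


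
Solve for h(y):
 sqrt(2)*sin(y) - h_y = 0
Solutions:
 h(y) = C1 - sqrt(2)*cos(y)


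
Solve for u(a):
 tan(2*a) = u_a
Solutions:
 u(a) = C1 - log(cos(2*a))/2


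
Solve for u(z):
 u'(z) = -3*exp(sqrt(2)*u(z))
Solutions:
 u(z) = sqrt(2)*(2*log(1/(C1 + 3*z)) - log(2))/4


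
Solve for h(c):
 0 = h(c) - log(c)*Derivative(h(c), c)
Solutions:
 h(c) = C1*exp(li(c))


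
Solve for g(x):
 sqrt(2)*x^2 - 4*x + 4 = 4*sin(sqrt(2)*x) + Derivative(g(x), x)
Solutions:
 g(x) = C1 + sqrt(2)*x^3/3 - 2*x^2 + 4*x + 2*sqrt(2)*cos(sqrt(2)*x)


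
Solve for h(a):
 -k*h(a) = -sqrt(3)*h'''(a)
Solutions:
 h(a) = C1*exp(3^(5/6)*a*k^(1/3)/3) + C2*exp(a*k^(1/3)*(-3^(5/6) + 3*3^(1/3)*I)/6) + C3*exp(-a*k^(1/3)*(3^(5/6) + 3*3^(1/3)*I)/6)


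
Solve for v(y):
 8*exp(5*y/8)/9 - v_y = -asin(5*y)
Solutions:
 v(y) = C1 + y*asin(5*y) + sqrt(1 - 25*y^2)/5 + 64*exp(5*y/8)/45


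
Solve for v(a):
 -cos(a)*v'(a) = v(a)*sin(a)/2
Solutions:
 v(a) = C1*sqrt(cos(a))


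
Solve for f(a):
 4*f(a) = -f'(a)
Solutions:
 f(a) = C1*exp(-4*a)


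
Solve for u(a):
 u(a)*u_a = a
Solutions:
 u(a) = -sqrt(C1 + a^2)
 u(a) = sqrt(C1 + a^2)


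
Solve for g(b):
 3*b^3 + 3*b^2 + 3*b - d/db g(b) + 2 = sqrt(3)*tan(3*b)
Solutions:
 g(b) = C1 + 3*b^4/4 + b^3 + 3*b^2/2 + 2*b + sqrt(3)*log(cos(3*b))/3


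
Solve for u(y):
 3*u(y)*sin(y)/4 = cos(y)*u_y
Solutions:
 u(y) = C1/cos(y)^(3/4)


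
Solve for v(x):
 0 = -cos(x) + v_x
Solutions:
 v(x) = C1 + sin(x)


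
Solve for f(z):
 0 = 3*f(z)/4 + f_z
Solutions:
 f(z) = C1*exp(-3*z/4)


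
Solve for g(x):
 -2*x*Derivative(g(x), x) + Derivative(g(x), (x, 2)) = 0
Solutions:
 g(x) = C1 + C2*erfi(x)


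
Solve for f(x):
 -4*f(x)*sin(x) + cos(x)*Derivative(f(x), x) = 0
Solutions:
 f(x) = C1/cos(x)^4


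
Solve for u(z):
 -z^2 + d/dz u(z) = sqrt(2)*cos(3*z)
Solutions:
 u(z) = C1 + z^3/3 + sqrt(2)*sin(3*z)/3


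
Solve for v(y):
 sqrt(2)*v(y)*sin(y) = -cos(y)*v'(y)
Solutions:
 v(y) = C1*cos(y)^(sqrt(2))


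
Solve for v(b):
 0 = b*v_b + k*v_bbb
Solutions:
 v(b) = C1 + Integral(C2*airyai(b*(-1/k)^(1/3)) + C3*airybi(b*(-1/k)^(1/3)), b)


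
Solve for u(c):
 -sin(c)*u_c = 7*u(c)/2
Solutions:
 u(c) = C1*(cos(c) + 1)^(7/4)/(cos(c) - 1)^(7/4)


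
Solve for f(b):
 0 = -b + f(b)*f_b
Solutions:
 f(b) = -sqrt(C1 + b^2)
 f(b) = sqrt(C1 + b^2)


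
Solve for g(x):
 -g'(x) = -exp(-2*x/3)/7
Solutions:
 g(x) = C1 - 3*exp(-2*x/3)/14


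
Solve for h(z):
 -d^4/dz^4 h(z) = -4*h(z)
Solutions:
 h(z) = C1*exp(-sqrt(2)*z) + C2*exp(sqrt(2)*z) + C3*sin(sqrt(2)*z) + C4*cos(sqrt(2)*z)


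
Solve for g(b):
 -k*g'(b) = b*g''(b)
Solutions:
 g(b) = C1 + b^(1 - re(k))*(C2*sin(log(b)*Abs(im(k))) + C3*cos(log(b)*im(k)))


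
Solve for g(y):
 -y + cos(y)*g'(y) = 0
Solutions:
 g(y) = C1 + Integral(y/cos(y), y)


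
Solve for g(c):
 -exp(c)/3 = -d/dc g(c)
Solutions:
 g(c) = C1 + exp(c)/3


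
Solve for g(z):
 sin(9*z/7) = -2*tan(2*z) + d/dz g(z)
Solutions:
 g(z) = C1 - log(cos(2*z)) - 7*cos(9*z/7)/9


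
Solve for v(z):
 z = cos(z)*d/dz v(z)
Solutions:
 v(z) = C1 + Integral(z/cos(z), z)


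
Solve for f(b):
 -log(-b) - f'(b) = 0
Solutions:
 f(b) = C1 - b*log(-b) + b


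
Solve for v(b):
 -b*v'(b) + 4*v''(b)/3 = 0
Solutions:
 v(b) = C1 + C2*erfi(sqrt(6)*b/4)


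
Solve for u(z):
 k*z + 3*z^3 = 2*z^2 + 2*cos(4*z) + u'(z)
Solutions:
 u(z) = C1 + k*z^2/2 + 3*z^4/4 - 2*z^3/3 - sin(4*z)/2


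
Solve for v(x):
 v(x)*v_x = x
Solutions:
 v(x) = -sqrt(C1 + x^2)
 v(x) = sqrt(C1 + x^2)


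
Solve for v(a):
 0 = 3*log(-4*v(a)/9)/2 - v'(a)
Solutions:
 -2*Integral(1/(log(-_y) - 2*log(3) + 2*log(2)), (_y, v(a)))/3 = C1 - a


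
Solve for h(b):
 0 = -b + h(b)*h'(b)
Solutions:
 h(b) = -sqrt(C1 + b^2)
 h(b) = sqrt(C1 + b^2)


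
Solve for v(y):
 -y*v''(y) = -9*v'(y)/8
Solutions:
 v(y) = C1 + C2*y^(17/8)


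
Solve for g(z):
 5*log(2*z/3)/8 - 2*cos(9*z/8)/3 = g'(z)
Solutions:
 g(z) = C1 + 5*z*log(z)/8 - 5*z*log(3)/8 - 5*z/8 + 5*z*log(2)/8 - 16*sin(9*z/8)/27


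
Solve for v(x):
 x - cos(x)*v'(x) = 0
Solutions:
 v(x) = C1 + Integral(x/cos(x), x)


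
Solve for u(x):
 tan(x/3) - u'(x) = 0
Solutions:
 u(x) = C1 - 3*log(cos(x/3))


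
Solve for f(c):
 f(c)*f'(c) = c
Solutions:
 f(c) = -sqrt(C1 + c^2)
 f(c) = sqrt(C1 + c^2)


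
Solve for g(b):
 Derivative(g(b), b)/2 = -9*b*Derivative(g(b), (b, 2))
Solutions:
 g(b) = C1 + C2*b^(17/18)


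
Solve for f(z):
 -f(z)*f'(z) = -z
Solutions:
 f(z) = -sqrt(C1 + z^2)
 f(z) = sqrt(C1 + z^2)


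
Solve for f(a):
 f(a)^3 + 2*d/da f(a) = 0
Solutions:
 f(a) = -sqrt(-1/(C1 - a))
 f(a) = sqrt(-1/(C1 - a))


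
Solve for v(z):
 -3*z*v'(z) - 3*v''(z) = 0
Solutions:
 v(z) = C1 + C2*erf(sqrt(2)*z/2)


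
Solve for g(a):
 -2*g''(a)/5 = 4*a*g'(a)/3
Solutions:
 g(a) = C1 + C2*erf(sqrt(15)*a/3)


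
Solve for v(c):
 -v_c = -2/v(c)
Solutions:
 v(c) = -sqrt(C1 + 4*c)
 v(c) = sqrt(C1 + 4*c)


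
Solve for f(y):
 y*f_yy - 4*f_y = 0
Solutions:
 f(y) = C1 + C2*y^5


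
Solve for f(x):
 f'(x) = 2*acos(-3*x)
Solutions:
 f(x) = C1 + 2*x*acos(-3*x) + 2*sqrt(1 - 9*x^2)/3


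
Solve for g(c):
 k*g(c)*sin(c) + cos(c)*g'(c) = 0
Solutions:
 g(c) = C1*exp(k*log(cos(c)))


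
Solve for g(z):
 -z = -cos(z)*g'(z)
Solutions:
 g(z) = C1 + Integral(z/cos(z), z)


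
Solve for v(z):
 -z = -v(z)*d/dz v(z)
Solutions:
 v(z) = -sqrt(C1 + z^2)
 v(z) = sqrt(C1 + z^2)


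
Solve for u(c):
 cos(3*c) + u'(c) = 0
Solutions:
 u(c) = C1 - sin(3*c)/3


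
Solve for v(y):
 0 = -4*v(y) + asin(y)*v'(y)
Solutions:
 v(y) = C1*exp(4*Integral(1/asin(y), y))


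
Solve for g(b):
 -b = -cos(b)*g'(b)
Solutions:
 g(b) = C1 + Integral(b/cos(b), b)


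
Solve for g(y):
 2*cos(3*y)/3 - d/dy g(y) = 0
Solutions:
 g(y) = C1 + 2*sin(3*y)/9


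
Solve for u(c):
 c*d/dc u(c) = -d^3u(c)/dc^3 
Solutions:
 u(c) = C1 + Integral(C2*airyai(-c) + C3*airybi(-c), c)


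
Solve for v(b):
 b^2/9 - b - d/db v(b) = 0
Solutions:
 v(b) = C1 + b^3/27 - b^2/2


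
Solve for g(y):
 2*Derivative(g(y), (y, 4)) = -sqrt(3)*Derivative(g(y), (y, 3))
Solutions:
 g(y) = C1 + C2*y + C3*y^2 + C4*exp(-sqrt(3)*y/2)


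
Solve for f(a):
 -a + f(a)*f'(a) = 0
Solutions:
 f(a) = -sqrt(C1 + a^2)
 f(a) = sqrt(C1 + a^2)


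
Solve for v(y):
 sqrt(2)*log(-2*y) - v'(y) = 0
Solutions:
 v(y) = C1 + sqrt(2)*y*log(-y) + sqrt(2)*y*(-1 + log(2))


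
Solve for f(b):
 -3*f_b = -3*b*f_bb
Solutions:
 f(b) = C1 + C2*b^2


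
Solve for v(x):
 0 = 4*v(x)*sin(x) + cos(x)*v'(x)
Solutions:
 v(x) = C1*cos(x)^4


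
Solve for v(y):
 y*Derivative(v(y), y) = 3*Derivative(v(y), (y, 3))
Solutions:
 v(y) = C1 + Integral(C2*airyai(3^(2/3)*y/3) + C3*airybi(3^(2/3)*y/3), y)


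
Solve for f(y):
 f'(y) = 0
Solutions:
 f(y) = C1


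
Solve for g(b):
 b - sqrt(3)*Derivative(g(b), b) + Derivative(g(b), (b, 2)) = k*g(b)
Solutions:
 g(b) = C1*exp(b*(-sqrt(4*k + 3) + sqrt(3))/2) + C2*exp(b*(sqrt(4*k + 3) + sqrt(3))/2) + b/k - sqrt(3)/k^2


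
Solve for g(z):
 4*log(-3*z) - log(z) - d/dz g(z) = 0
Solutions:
 g(z) = C1 + 3*z*log(z) + z*(-3 + 4*log(3) + 4*I*pi)


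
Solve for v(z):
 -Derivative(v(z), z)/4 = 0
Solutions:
 v(z) = C1


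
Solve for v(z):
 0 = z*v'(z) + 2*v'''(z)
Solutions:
 v(z) = C1 + Integral(C2*airyai(-2^(2/3)*z/2) + C3*airybi(-2^(2/3)*z/2), z)


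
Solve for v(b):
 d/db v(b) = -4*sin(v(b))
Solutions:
 v(b) = -acos((-C1 - exp(8*b))/(C1 - exp(8*b))) + 2*pi
 v(b) = acos((-C1 - exp(8*b))/(C1 - exp(8*b)))


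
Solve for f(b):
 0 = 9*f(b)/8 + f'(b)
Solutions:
 f(b) = C1*exp(-9*b/8)


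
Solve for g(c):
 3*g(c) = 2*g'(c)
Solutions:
 g(c) = C1*exp(3*c/2)


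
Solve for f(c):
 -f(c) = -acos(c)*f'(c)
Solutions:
 f(c) = C1*exp(Integral(1/acos(c), c))


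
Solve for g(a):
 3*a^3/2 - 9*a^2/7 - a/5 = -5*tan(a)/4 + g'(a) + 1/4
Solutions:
 g(a) = C1 + 3*a^4/8 - 3*a^3/7 - a^2/10 - a/4 - 5*log(cos(a))/4


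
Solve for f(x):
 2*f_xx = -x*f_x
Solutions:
 f(x) = C1 + C2*erf(x/2)


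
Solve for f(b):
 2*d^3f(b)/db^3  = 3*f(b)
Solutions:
 f(b) = C3*exp(2^(2/3)*3^(1/3)*b/2) + (C1*sin(2^(2/3)*3^(5/6)*b/4) + C2*cos(2^(2/3)*3^(5/6)*b/4))*exp(-2^(2/3)*3^(1/3)*b/4)


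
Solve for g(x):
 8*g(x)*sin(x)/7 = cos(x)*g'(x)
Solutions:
 g(x) = C1/cos(x)^(8/7)


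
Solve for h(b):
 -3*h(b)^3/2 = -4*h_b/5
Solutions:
 h(b) = -2*sqrt(-1/(C1 + 15*b))
 h(b) = 2*sqrt(-1/(C1 + 15*b))


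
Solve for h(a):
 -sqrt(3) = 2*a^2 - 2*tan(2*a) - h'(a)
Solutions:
 h(a) = C1 + 2*a^3/3 + sqrt(3)*a + log(cos(2*a))


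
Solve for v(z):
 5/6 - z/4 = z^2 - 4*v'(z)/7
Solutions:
 v(z) = C1 + 7*z^3/12 + 7*z^2/32 - 35*z/24


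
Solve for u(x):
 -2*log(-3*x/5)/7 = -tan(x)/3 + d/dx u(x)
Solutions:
 u(x) = C1 - 2*x*log(-x)/7 - 2*x*log(3)/7 + 2*x/7 + 2*x*log(5)/7 - log(cos(x))/3


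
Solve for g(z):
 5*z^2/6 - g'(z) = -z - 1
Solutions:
 g(z) = C1 + 5*z^3/18 + z^2/2 + z


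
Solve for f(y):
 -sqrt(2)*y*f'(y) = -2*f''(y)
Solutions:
 f(y) = C1 + C2*erfi(2^(1/4)*y/2)


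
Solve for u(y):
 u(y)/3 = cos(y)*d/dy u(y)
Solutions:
 u(y) = C1*(sin(y) + 1)^(1/6)/(sin(y) - 1)^(1/6)


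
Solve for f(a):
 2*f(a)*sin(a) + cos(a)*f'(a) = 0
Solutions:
 f(a) = C1*cos(a)^2


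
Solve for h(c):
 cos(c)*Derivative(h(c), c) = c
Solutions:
 h(c) = C1 + Integral(c/cos(c), c)


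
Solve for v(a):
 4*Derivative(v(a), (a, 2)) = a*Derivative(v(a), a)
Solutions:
 v(a) = C1 + C2*erfi(sqrt(2)*a/4)


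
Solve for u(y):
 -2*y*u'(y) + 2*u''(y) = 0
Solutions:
 u(y) = C1 + C2*erfi(sqrt(2)*y/2)


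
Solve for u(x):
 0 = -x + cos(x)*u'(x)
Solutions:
 u(x) = C1 + Integral(x/cos(x), x)


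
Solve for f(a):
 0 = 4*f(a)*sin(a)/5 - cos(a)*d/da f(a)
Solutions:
 f(a) = C1/cos(a)^(4/5)


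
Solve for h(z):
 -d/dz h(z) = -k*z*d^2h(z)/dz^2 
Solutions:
 h(z) = C1 + z^(((re(k) + 1)*re(k) + im(k)^2)/(re(k)^2 + im(k)^2))*(C2*sin(log(z)*Abs(im(k))/(re(k)^2 + im(k)^2)) + C3*cos(log(z)*im(k)/(re(k)^2 + im(k)^2)))


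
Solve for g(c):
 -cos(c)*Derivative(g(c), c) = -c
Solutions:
 g(c) = C1 + Integral(c/cos(c), c)


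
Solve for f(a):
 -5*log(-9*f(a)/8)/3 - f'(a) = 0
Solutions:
 3*Integral(1/(log(-_y) - 3*log(2) + 2*log(3)), (_y, f(a)))/5 = C1 - a


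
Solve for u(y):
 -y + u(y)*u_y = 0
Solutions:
 u(y) = -sqrt(C1 + y^2)
 u(y) = sqrt(C1 + y^2)


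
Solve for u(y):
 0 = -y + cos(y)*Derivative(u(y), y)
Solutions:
 u(y) = C1 + Integral(y/cos(y), y)


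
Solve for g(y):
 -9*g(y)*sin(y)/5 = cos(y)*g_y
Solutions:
 g(y) = C1*cos(y)^(9/5)


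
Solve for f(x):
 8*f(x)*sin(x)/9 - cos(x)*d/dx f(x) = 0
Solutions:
 f(x) = C1/cos(x)^(8/9)


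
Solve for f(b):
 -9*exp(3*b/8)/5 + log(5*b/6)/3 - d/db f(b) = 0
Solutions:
 f(b) = C1 + b*log(b)/3 + b*(-log(6) - 1 + log(5))/3 - 24*exp(3*b/8)/5


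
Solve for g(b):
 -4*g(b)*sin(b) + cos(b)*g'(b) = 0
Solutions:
 g(b) = C1/cos(b)^4


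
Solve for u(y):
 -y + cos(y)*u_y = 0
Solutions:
 u(y) = C1 + Integral(y/cos(y), y)


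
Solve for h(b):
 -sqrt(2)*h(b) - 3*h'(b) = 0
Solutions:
 h(b) = C1*exp(-sqrt(2)*b/3)


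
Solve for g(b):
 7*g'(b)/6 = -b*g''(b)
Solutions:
 g(b) = C1 + C2/b^(1/6)


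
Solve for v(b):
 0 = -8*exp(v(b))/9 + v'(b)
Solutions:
 v(b) = log(-1/(C1 + 8*b)) + 2*log(3)


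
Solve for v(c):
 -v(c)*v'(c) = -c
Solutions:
 v(c) = -sqrt(C1 + c^2)
 v(c) = sqrt(C1 + c^2)


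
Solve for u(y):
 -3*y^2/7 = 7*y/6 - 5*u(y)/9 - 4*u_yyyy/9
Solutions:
 u(y) = 27*y^2/35 + 21*y/10 + (C1*sin(5^(1/4)*y/2) + C2*cos(5^(1/4)*y/2))*exp(-5^(1/4)*y/2) + (C3*sin(5^(1/4)*y/2) + C4*cos(5^(1/4)*y/2))*exp(5^(1/4)*y/2)


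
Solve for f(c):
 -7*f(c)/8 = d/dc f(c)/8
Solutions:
 f(c) = C1*exp(-7*c)


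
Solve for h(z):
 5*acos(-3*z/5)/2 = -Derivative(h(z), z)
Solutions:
 h(z) = C1 - 5*z*acos(-3*z/5)/2 - 5*sqrt(25 - 9*z^2)/6


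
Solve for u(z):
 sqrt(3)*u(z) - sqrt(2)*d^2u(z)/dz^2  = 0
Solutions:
 u(z) = C1*exp(-2^(3/4)*3^(1/4)*z/2) + C2*exp(2^(3/4)*3^(1/4)*z/2)


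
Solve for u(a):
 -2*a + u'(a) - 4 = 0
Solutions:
 u(a) = C1 + a^2 + 4*a


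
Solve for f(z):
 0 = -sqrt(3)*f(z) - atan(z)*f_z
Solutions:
 f(z) = C1*exp(-sqrt(3)*Integral(1/atan(z), z))


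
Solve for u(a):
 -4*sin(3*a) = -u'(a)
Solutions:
 u(a) = C1 - 4*cos(3*a)/3


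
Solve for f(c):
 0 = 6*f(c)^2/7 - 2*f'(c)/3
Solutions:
 f(c) = -7/(C1 + 9*c)


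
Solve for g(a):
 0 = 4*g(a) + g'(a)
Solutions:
 g(a) = C1*exp(-4*a)


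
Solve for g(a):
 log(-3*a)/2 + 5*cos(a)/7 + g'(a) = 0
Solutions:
 g(a) = C1 - a*log(-a)/2 - a*log(3)/2 + a/2 - 5*sin(a)/7


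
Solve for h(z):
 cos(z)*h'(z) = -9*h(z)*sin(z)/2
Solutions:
 h(z) = C1*cos(z)^(9/2)


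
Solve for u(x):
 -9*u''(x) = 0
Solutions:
 u(x) = C1 + C2*x


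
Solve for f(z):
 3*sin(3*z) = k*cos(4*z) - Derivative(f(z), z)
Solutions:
 f(z) = C1 + k*sin(4*z)/4 + cos(3*z)


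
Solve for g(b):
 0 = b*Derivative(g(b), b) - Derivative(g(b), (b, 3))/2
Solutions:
 g(b) = C1 + Integral(C2*airyai(2^(1/3)*b) + C3*airybi(2^(1/3)*b), b)


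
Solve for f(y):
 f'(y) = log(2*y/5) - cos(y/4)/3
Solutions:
 f(y) = C1 + y*log(y) - y*log(5) - y + y*log(2) - 4*sin(y/4)/3


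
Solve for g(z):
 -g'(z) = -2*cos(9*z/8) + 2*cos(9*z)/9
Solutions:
 g(z) = C1 + 16*sin(9*z/8)/9 - 2*sin(9*z)/81


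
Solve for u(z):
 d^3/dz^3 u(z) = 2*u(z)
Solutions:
 u(z) = C3*exp(2^(1/3)*z) + (C1*sin(2^(1/3)*sqrt(3)*z/2) + C2*cos(2^(1/3)*sqrt(3)*z/2))*exp(-2^(1/3)*z/2)


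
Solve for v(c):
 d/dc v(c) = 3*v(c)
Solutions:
 v(c) = C1*exp(3*c)


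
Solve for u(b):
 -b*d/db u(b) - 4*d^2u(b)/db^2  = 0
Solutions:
 u(b) = C1 + C2*erf(sqrt(2)*b/4)


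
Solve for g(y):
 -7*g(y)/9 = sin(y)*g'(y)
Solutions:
 g(y) = C1*(cos(y) + 1)^(7/18)/(cos(y) - 1)^(7/18)


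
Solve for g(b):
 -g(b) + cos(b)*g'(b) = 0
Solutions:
 g(b) = C1*sqrt(sin(b) + 1)/sqrt(sin(b) - 1)


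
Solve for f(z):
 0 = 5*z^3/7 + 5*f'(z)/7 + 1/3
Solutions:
 f(z) = C1 - z^4/4 - 7*z/15


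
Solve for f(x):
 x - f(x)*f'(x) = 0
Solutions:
 f(x) = -sqrt(C1 + x^2)
 f(x) = sqrt(C1 + x^2)


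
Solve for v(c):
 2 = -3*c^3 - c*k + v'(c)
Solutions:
 v(c) = C1 + 3*c^4/4 + c^2*k/2 + 2*c


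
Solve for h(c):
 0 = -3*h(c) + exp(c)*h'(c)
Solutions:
 h(c) = C1*exp(-3*exp(-c))


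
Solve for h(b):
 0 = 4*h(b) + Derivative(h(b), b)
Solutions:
 h(b) = C1*exp(-4*b)


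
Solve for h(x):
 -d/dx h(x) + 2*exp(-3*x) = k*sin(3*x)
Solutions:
 h(x) = C1 + k*cos(3*x)/3 - 2*exp(-3*x)/3


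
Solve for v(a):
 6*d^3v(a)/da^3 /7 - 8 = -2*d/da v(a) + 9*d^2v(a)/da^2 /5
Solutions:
 v(a) = C1 + 4*a + (C2*sin(sqrt(4431)*a/60) + C3*cos(sqrt(4431)*a/60))*exp(21*a/20)


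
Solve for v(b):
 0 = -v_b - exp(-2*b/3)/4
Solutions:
 v(b) = C1 + 3*exp(-2*b/3)/8


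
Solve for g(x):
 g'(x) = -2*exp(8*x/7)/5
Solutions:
 g(x) = C1 - 7*exp(8*x/7)/20


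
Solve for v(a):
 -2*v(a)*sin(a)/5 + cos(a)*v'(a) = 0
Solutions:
 v(a) = C1/cos(a)^(2/5)


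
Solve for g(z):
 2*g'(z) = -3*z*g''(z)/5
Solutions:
 g(z) = C1 + C2/z^(7/3)


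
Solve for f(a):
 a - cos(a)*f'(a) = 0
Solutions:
 f(a) = C1 + Integral(a/cos(a), a)


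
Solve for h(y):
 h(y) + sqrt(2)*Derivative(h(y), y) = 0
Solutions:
 h(y) = C1*exp(-sqrt(2)*y/2)


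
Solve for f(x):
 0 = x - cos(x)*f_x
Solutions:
 f(x) = C1 + Integral(x/cos(x), x)


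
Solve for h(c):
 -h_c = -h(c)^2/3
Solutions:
 h(c) = -3/(C1 + c)


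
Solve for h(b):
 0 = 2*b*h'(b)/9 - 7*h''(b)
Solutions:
 h(b) = C1 + C2*erfi(sqrt(7)*b/21)


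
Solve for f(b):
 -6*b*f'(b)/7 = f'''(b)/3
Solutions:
 f(b) = C1 + Integral(C2*airyai(-18^(1/3)*7^(2/3)*b/7) + C3*airybi(-18^(1/3)*7^(2/3)*b/7), b)


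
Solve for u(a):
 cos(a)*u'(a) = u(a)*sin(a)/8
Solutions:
 u(a) = C1/cos(a)^(1/8)


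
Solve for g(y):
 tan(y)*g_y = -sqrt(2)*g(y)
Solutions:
 g(y) = C1/sin(y)^(sqrt(2))


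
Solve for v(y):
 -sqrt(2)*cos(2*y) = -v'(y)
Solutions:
 v(y) = C1 + sqrt(2)*sin(2*y)/2


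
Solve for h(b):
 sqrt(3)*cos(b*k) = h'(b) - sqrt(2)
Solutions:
 h(b) = C1 + sqrt(2)*b + sqrt(3)*sin(b*k)/k


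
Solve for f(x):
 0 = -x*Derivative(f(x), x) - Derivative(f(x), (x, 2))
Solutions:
 f(x) = C1 + C2*erf(sqrt(2)*x/2)


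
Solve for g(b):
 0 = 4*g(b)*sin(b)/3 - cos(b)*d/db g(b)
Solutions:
 g(b) = C1/cos(b)^(4/3)


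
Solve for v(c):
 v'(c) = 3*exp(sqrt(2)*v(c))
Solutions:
 v(c) = sqrt(2)*(2*log(-1/(C1 + 3*c)) - log(2))/4


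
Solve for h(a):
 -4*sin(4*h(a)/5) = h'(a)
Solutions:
 4*a + 5*log(cos(4*h(a)/5) - 1)/8 - 5*log(cos(4*h(a)/5) + 1)/8 = C1


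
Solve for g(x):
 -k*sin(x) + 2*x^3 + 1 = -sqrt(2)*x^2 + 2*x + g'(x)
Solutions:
 g(x) = C1 + k*cos(x) + x^4/2 + sqrt(2)*x^3/3 - x^2 + x


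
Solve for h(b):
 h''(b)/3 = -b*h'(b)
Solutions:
 h(b) = C1 + C2*erf(sqrt(6)*b/2)


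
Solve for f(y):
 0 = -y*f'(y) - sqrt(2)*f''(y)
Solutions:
 f(y) = C1 + C2*erf(2^(1/4)*y/2)


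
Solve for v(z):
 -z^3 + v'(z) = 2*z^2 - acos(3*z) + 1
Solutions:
 v(z) = C1 + z^4/4 + 2*z^3/3 - z*acos(3*z) + z + sqrt(1 - 9*z^2)/3


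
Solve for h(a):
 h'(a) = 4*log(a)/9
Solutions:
 h(a) = C1 + 4*a*log(a)/9 - 4*a/9


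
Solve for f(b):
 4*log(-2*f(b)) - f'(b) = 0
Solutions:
 -Integral(1/(log(-_y) + log(2)), (_y, f(b)))/4 = C1 - b


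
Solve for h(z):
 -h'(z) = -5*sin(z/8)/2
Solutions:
 h(z) = C1 - 20*cos(z/8)


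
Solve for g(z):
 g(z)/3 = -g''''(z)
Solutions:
 g(z) = (C1*sin(sqrt(2)*3^(3/4)*z/6) + C2*cos(sqrt(2)*3^(3/4)*z/6))*exp(-sqrt(2)*3^(3/4)*z/6) + (C3*sin(sqrt(2)*3^(3/4)*z/6) + C4*cos(sqrt(2)*3^(3/4)*z/6))*exp(sqrt(2)*3^(3/4)*z/6)


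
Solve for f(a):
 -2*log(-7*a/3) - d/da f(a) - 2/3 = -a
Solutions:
 f(a) = C1 + a^2/2 - 2*a*log(-a) + a*(-2*log(7) + 4/3 + 2*log(3))


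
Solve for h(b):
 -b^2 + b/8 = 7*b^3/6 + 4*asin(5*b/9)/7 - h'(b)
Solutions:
 h(b) = C1 + 7*b^4/24 + b^3/3 - b^2/16 + 4*b*asin(5*b/9)/7 + 4*sqrt(81 - 25*b^2)/35


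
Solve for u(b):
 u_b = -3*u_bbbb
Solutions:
 u(b) = C1 + C4*exp(-3^(2/3)*b/3) + (C2*sin(3^(1/6)*b/2) + C3*cos(3^(1/6)*b/2))*exp(3^(2/3)*b/6)


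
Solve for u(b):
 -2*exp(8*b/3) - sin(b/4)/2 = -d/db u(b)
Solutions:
 u(b) = C1 + 3*exp(8*b/3)/4 - 2*cos(b/4)


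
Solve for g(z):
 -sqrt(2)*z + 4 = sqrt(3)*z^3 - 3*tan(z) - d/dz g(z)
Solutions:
 g(z) = C1 + sqrt(3)*z^4/4 + sqrt(2)*z^2/2 - 4*z + 3*log(cos(z))


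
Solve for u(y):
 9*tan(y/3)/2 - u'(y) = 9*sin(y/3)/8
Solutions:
 u(y) = C1 - 27*log(cos(y/3))/2 + 27*cos(y/3)/8


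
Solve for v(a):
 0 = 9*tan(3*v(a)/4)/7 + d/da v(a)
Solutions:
 v(a) = -4*asin(C1*exp(-27*a/28))/3 + 4*pi/3
 v(a) = 4*asin(C1*exp(-27*a/28))/3


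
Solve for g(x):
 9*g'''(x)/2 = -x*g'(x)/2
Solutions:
 g(x) = C1 + Integral(C2*airyai(-3^(1/3)*x/3) + C3*airybi(-3^(1/3)*x/3), x)


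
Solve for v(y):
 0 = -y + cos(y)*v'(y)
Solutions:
 v(y) = C1 + Integral(y/cos(y), y)


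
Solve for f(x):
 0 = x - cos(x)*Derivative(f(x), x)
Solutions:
 f(x) = C1 + Integral(x/cos(x), x)


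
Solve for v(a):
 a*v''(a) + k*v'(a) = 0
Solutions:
 v(a) = C1 + a^(1 - re(k))*(C2*sin(log(a)*Abs(im(k))) + C3*cos(log(a)*im(k)))


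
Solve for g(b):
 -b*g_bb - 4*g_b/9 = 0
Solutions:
 g(b) = C1 + C2*b^(5/9)


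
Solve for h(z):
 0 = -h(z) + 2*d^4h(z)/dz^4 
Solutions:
 h(z) = C1*exp(-2^(3/4)*z/2) + C2*exp(2^(3/4)*z/2) + C3*sin(2^(3/4)*z/2) + C4*cos(2^(3/4)*z/2)


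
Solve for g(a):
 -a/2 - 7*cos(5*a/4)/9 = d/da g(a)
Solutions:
 g(a) = C1 - a^2/4 - 28*sin(5*a/4)/45


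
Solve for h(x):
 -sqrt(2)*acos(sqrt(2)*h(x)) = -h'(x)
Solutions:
 Integral(1/acos(sqrt(2)*_y), (_y, h(x))) = C1 + sqrt(2)*x


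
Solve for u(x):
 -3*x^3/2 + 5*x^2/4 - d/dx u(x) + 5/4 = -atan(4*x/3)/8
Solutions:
 u(x) = C1 - 3*x^4/8 + 5*x^3/12 + x*atan(4*x/3)/8 + 5*x/4 - 3*log(16*x^2 + 9)/64


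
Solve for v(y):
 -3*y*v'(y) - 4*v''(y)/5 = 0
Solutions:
 v(y) = C1 + C2*erf(sqrt(30)*y/4)


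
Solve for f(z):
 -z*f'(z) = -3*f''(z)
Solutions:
 f(z) = C1 + C2*erfi(sqrt(6)*z/6)


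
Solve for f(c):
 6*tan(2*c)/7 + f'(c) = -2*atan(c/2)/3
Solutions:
 f(c) = C1 - 2*c*atan(c/2)/3 + 2*log(c^2 + 4)/3 + 3*log(cos(2*c))/7


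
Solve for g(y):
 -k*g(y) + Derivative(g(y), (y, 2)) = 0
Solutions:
 g(y) = C1*exp(-sqrt(k)*y) + C2*exp(sqrt(k)*y)


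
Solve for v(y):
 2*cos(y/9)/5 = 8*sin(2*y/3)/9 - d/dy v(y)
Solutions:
 v(y) = C1 - 18*sin(y/9)/5 - 4*cos(2*y/3)/3


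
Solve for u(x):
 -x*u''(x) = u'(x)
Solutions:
 u(x) = C1 + C2*log(x)


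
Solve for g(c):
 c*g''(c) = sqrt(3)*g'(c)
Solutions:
 g(c) = C1 + C2*c^(1 + sqrt(3))


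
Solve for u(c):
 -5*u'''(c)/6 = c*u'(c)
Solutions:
 u(c) = C1 + Integral(C2*airyai(-5^(2/3)*6^(1/3)*c/5) + C3*airybi(-5^(2/3)*6^(1/3)*c/5), c)


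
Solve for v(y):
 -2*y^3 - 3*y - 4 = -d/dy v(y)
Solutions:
 v(y) = C1 + y^4/2 + 3*y^2/2 + 4*y


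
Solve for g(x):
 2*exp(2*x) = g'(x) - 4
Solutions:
 g(x) = C1 + 4*x + exp(2*x)


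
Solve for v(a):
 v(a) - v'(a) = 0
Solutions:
 v(a) = C1*exp(a)


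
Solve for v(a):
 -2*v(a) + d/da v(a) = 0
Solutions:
 v(a) = C1*exp(2*a)


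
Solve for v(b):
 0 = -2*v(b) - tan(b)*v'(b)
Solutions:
 v(b) = C1/sin(b)^2


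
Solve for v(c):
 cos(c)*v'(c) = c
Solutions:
 v(c) = C1 + Integral(c/cos(c), c)


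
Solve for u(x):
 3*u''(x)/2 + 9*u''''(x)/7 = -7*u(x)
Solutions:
 u(x) = (C1*sin(sqrt(21)*x*cos(atan(sqrt(15))/2)/3) + C2*cos(sqrt(21)*x*cos(atan(sqrt(15))/2)/3))*exp(-sqrt(21)*x*sin(atan(sqrt(15))/2)/3) + (C3*sin(sqrt(21)*x*cos(atan(sqrt(15))/2)/3) + C4*cos(sqrt(21)*x*cos(atan(sqrt(15))/2)/3))*exp(sqrt(21)*x*sin(atan(sqrt(15))/2)/3)


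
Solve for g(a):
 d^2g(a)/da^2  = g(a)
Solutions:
 g(a) = C1*exp(-a) + C2*exp(a)


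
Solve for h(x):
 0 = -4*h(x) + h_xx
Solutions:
 h(x) = C1*exp(-2*x) + C2*exp(2*x)


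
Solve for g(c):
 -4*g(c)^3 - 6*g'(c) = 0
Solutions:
 g(c) = -sqrt(6)*sqrt(-1/(C1 - 2*c))/2
 g(c) = sqrt(6)*sqrt(-1/(C1 - 2*c))/2


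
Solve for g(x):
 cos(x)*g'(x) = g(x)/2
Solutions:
 g(x) = C1*(sin(x) + 1)^(1/4)/(sin(x) - 1)^(1/4)


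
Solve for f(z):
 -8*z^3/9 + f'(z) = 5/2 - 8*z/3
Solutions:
 f(z) = C1 + 2*z^4/9 - 4*z^2/3 + 5*z/2


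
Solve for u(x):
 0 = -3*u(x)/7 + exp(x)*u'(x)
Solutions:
 u(x) = C1*exp(-3*exp(-x)/7)


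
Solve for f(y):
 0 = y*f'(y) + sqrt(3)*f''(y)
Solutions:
 f(y) = C1 + C2*erf(sqrt(2)*3^(3/4)*y/6)


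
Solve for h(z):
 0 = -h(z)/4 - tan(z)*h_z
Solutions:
 h(z) = C1/sin(z)^(1/4)


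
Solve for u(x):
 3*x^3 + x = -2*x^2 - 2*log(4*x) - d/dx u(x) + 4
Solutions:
 u(x) = C1 - 3*x^4/4 - 2*x^3/3 - x^2/2 - 2*x*log(x) - 4*x*log(2) + 6*x


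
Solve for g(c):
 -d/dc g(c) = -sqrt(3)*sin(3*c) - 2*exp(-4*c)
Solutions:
 g(c) = C1 - sqrt(3)*cos(3*c)/3 - exp(-4*c)/2


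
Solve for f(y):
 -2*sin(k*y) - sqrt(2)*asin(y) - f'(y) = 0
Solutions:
 f(y) = C1 - sqrt(2)*(y*asin(y) + sqrt(1 - y^2)) - 2*Piecewise((-cos(k*y)/k, Ne(k, 0)), (0, True))


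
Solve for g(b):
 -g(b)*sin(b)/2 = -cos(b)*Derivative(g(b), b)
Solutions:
 g(b) = C1/sqrt(cos(b))


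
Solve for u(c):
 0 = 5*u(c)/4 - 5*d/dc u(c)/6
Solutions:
 u(c) = C1*exp(3*c/2)


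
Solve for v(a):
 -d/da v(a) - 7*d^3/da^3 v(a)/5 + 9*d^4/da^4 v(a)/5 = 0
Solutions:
 v(a) = C1 + C2*exp(a*(-2^(2/3)*(27*sqrt(184605) + 11621)^(1/3) - 98*2^(1/3)/(27*sqrt(184605) + 11621)^(1/3) + 28)/108)*sin(2^(1/3)*sqrt(3)*a*(-2^(1/3)*(27*sqrt(184605) + 11621)^(1/3) + 98/(27*sqrt(184605) + 11621)^(1/3))/108) + C3*exp(a*(-2^(2/3)*(27*sqrt(184605) + 11621)^(1/3) - 98*2^(1/3)/(27*sqrt(184605) + 11621)^(1/3) + 28)/108)*cos(2^(1/3)*sqrt(3)*a*(-2^(1/3)*(27*sqrt(184605) + 11621)^(1/3) + 98/(27*sqrt(184605) + 11621)^(1/3))/108) + C4*exp(a*(98*2^(1/3)/(27*sqrt(184605) + 11621)^(1/3) + 14 + 2^(2/3)*(27*sqrt(184605) + 11621)^(1/3))/54)


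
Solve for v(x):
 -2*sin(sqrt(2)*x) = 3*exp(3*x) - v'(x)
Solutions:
 v(x) = C1 + exp(3*x) - sqrt(2)*cos(sqrt(2)*x)


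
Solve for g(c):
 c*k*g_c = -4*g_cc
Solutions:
 g(c) = Piecewise((-sqrt(2)*sqrt(pi)*C1*erf(sqrt(2)*c*sqrt(k)/4)/sqrt(k) - C2, (k > 0) | (k < 0)), (-C1*c - C2, True))


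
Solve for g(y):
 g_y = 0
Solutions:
 g(y) = C1


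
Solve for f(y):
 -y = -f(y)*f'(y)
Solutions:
 f(y) = -sqrt(C1 + y^2)
 f(y) = sqrt(C1 + y^2)


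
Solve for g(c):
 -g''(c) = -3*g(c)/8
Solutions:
 g(c) = C1*exp(-sqrt(6)*c/4) + C2*exp(sqrt(6)*c/4)


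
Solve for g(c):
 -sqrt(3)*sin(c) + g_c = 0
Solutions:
 g(c) = C1 - sqrt(3)*cos(c)


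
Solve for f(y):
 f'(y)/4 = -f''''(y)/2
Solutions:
 f(y) = C1 + C4*exp(-2^(2/3)*y/2) + (C2*sin(2^(2/3)*sqrt(3)*y/4) + C3*cos(2^(2/3)*sqrt(3)*y/4))*exp(2^(2/3)*y/4)


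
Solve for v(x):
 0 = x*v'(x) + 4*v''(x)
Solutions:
 v(x) = C1 + C2*erf(sqrt(2)*x/4)


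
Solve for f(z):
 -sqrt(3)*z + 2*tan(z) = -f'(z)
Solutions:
 f(z) = C1 + sqrt(3)*z^2/2 + 2*log(cos(z))


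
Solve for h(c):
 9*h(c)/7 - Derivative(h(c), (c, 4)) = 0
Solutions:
 h(c) = C1*exp(-sqrt(3)*7^(3/4)*c/7) + C2*exp(sqrt(3)*7^(3/4)*c/7) + C3*sin(sqrt(3)*7^(3/4)*c/7) + C4*cos(sqrt(3)*7^(3/4)*c/7)


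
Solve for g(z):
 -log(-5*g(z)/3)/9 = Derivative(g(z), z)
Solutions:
 9*Integral(1/(log(-_y) - log(3) + log(5)), (_y, g(z))) = C1 - z


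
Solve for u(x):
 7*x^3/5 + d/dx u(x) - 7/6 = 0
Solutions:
 u(x) = C1 - 7*x^4/20 + 7*x/6


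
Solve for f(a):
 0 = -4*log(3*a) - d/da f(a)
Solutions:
 f(a) = C1 - 4*a*log(a) - a*log(81) + 4*a


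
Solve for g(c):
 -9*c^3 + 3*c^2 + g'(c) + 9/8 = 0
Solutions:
 g(c) = C1 + 9*c^4/4 - c^3 - 9*c/8


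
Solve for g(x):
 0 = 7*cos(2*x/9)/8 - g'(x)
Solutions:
 g(x) = C1 + 63*sin(2*x/9)/16


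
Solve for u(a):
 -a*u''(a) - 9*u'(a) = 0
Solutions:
 u(a) = C1 + C2/a^8


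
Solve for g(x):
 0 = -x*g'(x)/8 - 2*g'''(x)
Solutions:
 g(x) = C1 + Integral(C2*airyai(-2^(2/3)*x/4) + C3*airybi(-2^(2/3)*x/4), x)


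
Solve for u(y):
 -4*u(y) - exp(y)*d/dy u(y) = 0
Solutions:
 u(y) = C1*exp(4*exp(-y))


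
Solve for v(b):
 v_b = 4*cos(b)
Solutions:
 v(b) = C1 + 4*sin(b)


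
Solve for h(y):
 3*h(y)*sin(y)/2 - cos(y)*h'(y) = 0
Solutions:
 h(y) = C1/cos(y)^(3/2)


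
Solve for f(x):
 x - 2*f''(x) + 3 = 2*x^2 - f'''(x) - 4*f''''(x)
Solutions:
 f(x) = C1 + C2*x + C3*exp(x*(-1 + sqrt(33))/8) + C4*exp(-x*(1 + sqrt(33))/8) - x^4/12 - x^3/12 - 11*x^2/8


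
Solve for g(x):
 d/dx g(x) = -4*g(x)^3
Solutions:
 g(x) = -sqrt(2)*sqrt(-1/(C1 - 4*x))/2
 g(x) = sqrt(2)*sqrt(-1/(C1 - 4*x))/2


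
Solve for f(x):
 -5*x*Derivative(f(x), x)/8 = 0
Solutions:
 f(x) = C1


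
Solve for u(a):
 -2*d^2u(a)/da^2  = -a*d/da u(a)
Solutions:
 u(a) = C1 + C2*erfi(a/2)


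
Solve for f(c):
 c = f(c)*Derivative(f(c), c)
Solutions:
 f(c) = -sqrt(C1 + c^2)
 f(c) = sqrt(C1 + c^2)


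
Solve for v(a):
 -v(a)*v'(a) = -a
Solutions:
 v(a) = -sqrt(C1 + a^2)
 v(a) = sqrt(C1 + a^2)


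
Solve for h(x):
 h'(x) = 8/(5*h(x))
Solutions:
 h(x) = -sqrt(C1 + 80*x)/5
 h(x) = sqrt(C1 + 80*x)/5


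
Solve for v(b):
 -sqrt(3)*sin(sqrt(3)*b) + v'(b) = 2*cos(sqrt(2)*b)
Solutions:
 v(b) = C1 + sqrt(2)*sin(sqrt(2)*b) - cos(sqrt(3)*b)


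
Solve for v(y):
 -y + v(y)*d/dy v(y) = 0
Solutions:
 v(y) = -sqrt(C1 + y^2)
 v(y) = sqrt(C1 + y^2)


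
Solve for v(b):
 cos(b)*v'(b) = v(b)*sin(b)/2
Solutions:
 v(b) = C1/sqrt(cos(b))


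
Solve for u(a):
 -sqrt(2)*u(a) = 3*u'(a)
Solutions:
 u(a) = C1*exp(-sqrt(2)*a/3)


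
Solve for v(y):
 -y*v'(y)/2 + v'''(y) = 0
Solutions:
 v(y) = C1 + Integral(C2*airyai(2^(2/3)*y/2) + C3*airybi(2^(2/3)*y/2), y)


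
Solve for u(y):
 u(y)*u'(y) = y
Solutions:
 u(y) = -sqrt(C1 + y^2)
 u(y) = sqrt(C1 + y^2)


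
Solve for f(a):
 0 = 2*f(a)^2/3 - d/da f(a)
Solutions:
 f(a) = -3/(C1 + 2*a)


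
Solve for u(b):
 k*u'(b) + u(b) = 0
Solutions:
 u(b) = C1*exp(-b/k)


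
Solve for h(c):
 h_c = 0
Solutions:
 h(c) = C1


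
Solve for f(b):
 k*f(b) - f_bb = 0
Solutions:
 f(b) = C1*exp(-b*sqrt(k)) + C2*exp(b*sqrt(k))


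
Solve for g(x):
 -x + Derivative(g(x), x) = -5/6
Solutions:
 g(x) = C1 + x^2/2 - 5*x/6


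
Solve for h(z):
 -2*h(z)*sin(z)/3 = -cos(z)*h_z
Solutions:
 h(z) = C1/cos(z)^(2/3)


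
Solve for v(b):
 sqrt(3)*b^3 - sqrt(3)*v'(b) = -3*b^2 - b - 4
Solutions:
 v(b) = C1 + b^4/4 + sqrt(3)*b^3/3 + sqrt(3)*b^2/6 + 4*sqrt(3)*b/3


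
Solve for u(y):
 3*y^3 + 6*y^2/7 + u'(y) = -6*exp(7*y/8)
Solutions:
 u(y) = C1 - 3*y^4/4 - 2*y^3/7 - 48*exp(7*y/8)/7


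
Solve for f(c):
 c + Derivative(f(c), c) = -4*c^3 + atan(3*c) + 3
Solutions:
 f(c) = C1 - c^4 - c^2/2 + c*atan(3*c) + 3*c - log(9*c^2 + 1)/6


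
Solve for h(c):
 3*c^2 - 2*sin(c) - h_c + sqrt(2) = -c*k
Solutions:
 h(c) = C1 + c^3 + c^2*k/2 + sqrt(2)*c + 2*cos(c)


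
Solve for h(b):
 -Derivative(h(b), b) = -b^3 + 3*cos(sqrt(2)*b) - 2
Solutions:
 h(b) = C1 + b^4/4 + 2*b - 3*sqrt(2)*sin(sqrt(2)*b)/2


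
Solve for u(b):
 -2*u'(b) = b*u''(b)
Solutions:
 u(b) = C1 + C2/b


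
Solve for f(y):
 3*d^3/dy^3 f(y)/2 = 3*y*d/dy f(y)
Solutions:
 f(y) = C1 + Integral(C2*airyai(2^(1/3)*y) + C3*airybi(2^(1/3)*y), y)


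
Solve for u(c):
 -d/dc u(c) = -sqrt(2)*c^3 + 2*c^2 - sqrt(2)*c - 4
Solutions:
 u(c) = C1 + sqrt(2)*c^4/4 - 2*c^3/3 + sqrt(2)*c^2/2 + 4*c


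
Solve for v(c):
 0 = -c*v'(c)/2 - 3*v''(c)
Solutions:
 v(c) = C1 + C2*erf(sqrt(3)*c/6)


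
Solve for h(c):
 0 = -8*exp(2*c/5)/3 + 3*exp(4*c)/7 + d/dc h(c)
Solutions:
 h(c) = C1 + 20*exp(2*c/5)/3 - 3*exp(4*c)/28


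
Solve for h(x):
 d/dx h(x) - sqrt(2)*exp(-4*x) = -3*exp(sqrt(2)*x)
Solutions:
 h(x) = C1 - 3*sqrt(2)*exp(sqrt(2)*x)/2 - sqrt(2)*exp(-4*x)/4


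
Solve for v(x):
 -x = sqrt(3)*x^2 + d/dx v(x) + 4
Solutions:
 v(x) = C1 - sqrt(3)*x^3/3 - x^2/2 - 4*x


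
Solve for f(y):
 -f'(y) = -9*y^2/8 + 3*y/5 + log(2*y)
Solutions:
 f(y) = C1 + 3*y^3/8 - 3*y^2/10 - y*log(y) - y*log(2) + y


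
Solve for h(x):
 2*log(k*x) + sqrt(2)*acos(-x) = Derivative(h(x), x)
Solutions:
 h(x) = C1 + 2*x*log(k*x) - 2*x + sqrt(2)*(x*acos(-x) + sqrt(1 - x^2))


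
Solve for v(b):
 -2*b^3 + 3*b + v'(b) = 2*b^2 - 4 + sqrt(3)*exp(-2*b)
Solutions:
 v(b) = C1 + b^4/2 + 2*b^3/3 - 3*b^2/2 - 4*b - sqrt(3)*exp(-2*b)/2


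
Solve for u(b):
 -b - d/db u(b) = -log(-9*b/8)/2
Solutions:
 u(b) = C1 - b^2/2 + b*log(-b)/2 + b*(-3*log(2)/2 - 1/2 + log(3))


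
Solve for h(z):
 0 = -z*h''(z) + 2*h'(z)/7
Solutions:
 h(z) = C1 + C2*z^(9/7)


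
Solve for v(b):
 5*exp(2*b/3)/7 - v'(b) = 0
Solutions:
 v(b) = C1 + 15*exp(2*b/3)/14


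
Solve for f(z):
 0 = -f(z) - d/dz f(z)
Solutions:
 f(z) = C1*exp(-z)


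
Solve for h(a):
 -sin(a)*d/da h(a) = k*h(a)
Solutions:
 h(a) = C1*exp(k*(-log(cos(a) - 1) + log(cos(a) + 1))/2)


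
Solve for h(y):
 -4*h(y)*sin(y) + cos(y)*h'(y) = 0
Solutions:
 h(y) = C1/cos(y)^4


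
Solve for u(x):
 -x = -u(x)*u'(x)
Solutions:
 u(x) = -sqrt(C1 + x^2)
 u(x) = sqrt(C1 + x^2)


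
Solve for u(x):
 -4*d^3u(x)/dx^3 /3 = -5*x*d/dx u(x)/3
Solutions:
 u(x) = C1 + Integral(C2*airyai(10^(1/3)*x/2) + C3*airybi(10^(1/3)*x/2), x)


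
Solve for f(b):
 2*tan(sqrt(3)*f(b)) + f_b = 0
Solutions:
 f(b) = sqrt(3)*(pi - asin(C1*exp(-2*sqrt(3)*b)))/3
 f(b) = sqrt(3)*asin(C1*exp(-2*sqrt(3)*b))/3


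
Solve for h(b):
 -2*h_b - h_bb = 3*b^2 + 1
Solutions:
 h(b) = C1 + C2*exp(-2*b) - b^3/2 + 3*b^2/4 - 5*b/4


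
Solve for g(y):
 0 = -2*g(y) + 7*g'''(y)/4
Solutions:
 g(y) = C3*exp(2*7^(2/3)*y/7) + (C1*sin(sqrt(3)*7^(2/3)*y/7) + C2*cos(sqrt(3)*7^(2/3)*y/7))*exp(-7^(2/3)*y/7)


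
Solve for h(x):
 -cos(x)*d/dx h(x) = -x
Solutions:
 h(x) = C1 + Integral(x/cos(x), x)


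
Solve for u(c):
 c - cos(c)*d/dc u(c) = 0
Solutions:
 u(c) = C1 + Integral(c/cos(c), c)


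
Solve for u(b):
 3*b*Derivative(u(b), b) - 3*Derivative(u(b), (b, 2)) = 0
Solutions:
 u(b) = C1 + C2*erfi(sqrt(2)*b/2)


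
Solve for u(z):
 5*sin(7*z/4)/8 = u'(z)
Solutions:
 u(z) = C1 - 5*cos(7*z/4)/14


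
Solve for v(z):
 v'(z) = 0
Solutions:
 v(z) = C1


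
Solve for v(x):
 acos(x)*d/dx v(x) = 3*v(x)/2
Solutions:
 v(x) = C1*exp(3*Integral(1/acos(x), x)/2)


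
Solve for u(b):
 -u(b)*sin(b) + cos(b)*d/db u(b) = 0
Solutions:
 u(b) = C1/cos(b)


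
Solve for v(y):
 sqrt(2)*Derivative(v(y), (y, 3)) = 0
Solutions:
 v(y) = C1 + C2*y + C3*y^2


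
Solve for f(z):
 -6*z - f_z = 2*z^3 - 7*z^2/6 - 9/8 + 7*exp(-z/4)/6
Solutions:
 f(z) = C1 - z^4/2 + 7*z^3/18 - 3*z^2 + 9*z/8 + 14*exp(-z/4)/3


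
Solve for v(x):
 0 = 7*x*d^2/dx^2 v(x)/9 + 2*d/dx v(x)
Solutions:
 v(x) = C1 + C2/x^(11/7)


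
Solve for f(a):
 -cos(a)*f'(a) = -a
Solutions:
 f(a) = C1 + Integral(a/cos(a), a)


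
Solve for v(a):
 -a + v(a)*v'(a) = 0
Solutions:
 v(a) = -sqrt(C1 + a^2)
 v(a) = sqrt(C1 + a^2)


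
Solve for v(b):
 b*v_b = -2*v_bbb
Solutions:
 v(b) = C1 + Integral(C2*airyai(-2^(2/3)*b/2) + C3*airybi(-2^(2/3)*b/2), b)


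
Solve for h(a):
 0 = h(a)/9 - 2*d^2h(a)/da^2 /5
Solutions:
 h(a) = C1*exp(-sqrt(10)*a/6) + C2*exp(sqrt(10)*a/6)


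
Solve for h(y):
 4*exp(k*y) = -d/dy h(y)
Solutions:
 h(y) = C1 - 4*exp(k*y)/k


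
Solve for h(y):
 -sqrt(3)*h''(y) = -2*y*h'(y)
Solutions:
 h(y) = C1 + C2*erfi(3^(3/4)*y/3)


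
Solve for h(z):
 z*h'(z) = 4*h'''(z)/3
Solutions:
 h(z) = C1 + Integral(C2*airyai(6^(1/3)*z/2) + C3*airybi(6^(1/3)*z/2), z)


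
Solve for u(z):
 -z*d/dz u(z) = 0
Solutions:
 u(z) = C1


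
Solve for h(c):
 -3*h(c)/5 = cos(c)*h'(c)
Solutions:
 h(c) = C1*(sin(c) - 1)^(3/10)/(sin(c) + 1)^(3/10)


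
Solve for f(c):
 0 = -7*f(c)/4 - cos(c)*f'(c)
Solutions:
 f(c) = C1*(sin(c) - 1)^(7/8)/(sin(c) + 1)^(7/8)


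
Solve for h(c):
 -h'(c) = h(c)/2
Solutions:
 h(c) = C1*exp(-c/2)


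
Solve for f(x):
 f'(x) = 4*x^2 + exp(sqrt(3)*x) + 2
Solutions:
 f(x) = C1 + 4*x^3/3 + 2*x + sqrt(3)*exp(sqrt(3)*x)/3


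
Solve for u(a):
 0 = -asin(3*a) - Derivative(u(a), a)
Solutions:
 u(a) = C1 - a*asin(3*a) - sqrt(1 - 9*a^2)/3


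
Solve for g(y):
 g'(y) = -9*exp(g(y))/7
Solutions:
 g(y) = log(1/(C1 + 9*y)) + log(7)


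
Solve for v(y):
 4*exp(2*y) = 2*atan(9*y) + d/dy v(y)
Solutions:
 v(y) = C1 - 2*y*atan(9*y) + 2*exp(2*y) + log(81*y^2 + 1)/9


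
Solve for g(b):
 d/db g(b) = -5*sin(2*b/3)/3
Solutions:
 g(b) = C1 + 5*cos(2*b/3)/2


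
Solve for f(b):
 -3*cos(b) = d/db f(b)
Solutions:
 f(b) = C1 - 3*sin(b)


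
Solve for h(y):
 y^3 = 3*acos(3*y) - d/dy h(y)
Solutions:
 h(y) = C1 - y^4/4 + 3*y*acos(3*y) - sqrt(1 - 9*y^2)


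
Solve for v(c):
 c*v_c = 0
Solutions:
 v(c) = C1


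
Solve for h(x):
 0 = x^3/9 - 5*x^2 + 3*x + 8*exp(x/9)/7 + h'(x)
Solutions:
 h(x) = C1 - x^4/36 + 5*x^3/3 - 3*x^2/2 - 72*exp(x/9)/7


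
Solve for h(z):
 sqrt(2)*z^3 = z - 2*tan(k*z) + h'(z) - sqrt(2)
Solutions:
 h(z) = C1 + sqrt(2)*z^4/4 - z^2/2 + sqrt(2)*z + 2*Piecewise((-log(cos(k*z))/k, Ne(k, 0)), (0, True))


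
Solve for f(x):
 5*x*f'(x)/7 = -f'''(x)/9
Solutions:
 f(x) = C1 + Integral(C2*airyai(-45^(1/3)*7^(2/3)*x/7) + C3*airybi(-45^(1/3)*7^(2/3)*x/7), x)


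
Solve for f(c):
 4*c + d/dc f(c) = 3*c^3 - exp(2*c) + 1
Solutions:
 f(c) = C1 + 3*c^4/4 - 2*c^2 + c - exp(2*c)/2


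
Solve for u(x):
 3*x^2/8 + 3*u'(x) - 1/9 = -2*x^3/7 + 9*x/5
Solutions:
 u(x) = C1 - x^4/42 - x^3/24 + 3*x^2/10 + x/27


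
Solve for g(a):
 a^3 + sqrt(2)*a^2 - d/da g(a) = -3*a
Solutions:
 g(a) = C1 + a^4/4 + sqrt(2)*a^3/3 + 3*a^2/2


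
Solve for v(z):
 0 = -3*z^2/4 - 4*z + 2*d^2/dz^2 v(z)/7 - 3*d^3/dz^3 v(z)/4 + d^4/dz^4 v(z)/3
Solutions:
 v(z) = C1 + C2*z + C3*exp(z*(63 - sqrt(1281))/56) + C4*exp(z*(sqrt(1281) + 63)/56) + 7*z^4/32 + 889*z^3/192 + 17101*z^2/512


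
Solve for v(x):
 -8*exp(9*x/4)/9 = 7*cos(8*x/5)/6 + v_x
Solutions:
 v(x) = C1 - 32*exp(9*x/4)/81 - 35*sin(8*x/5)/48


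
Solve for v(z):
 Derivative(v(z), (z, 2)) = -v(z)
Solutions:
 v(z) = C1*sin(z) + C2*cos(z)


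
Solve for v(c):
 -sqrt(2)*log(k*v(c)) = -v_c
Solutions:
 li(k*v(c))/k = C1 + sqrt(2)*c


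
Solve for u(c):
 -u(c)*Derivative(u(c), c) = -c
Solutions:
 u(c) = -sqrt(C1 + c^2)
 u(c) = sqrt(C1 + c^2)


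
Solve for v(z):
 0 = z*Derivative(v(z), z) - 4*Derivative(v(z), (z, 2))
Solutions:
 v(z) = C1 + C2*erfi(sqrt(2)*z/4)


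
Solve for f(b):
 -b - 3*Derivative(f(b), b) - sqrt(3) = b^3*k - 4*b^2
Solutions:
 f(b) = C1 - b^4*k/12 + 4*b^3/9 - b^2/6 - sqrt(3)*b/3


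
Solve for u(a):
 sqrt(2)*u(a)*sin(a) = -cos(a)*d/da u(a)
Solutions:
 u(a) = C1*cos(a)^(sqrt(2))


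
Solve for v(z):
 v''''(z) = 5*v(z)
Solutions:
 v(z) = C1*exp(-5^(1/4)*z) + C2*exp(5^(1/4)*z) + C3*sin(5^(1/4)*z) + C4*cos(5^(1/4)*z)


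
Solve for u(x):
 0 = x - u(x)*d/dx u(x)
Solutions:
 u(x) = -sqrt(C1 + x^2)
 u(x) = sqrt(C1 + x^2)


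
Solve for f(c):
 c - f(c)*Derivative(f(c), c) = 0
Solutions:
 f(c) = -sqrt(C1 + c^2)
 f(c) = sqrt(C1 + c^2)


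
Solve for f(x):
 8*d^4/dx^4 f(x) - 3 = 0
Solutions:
 f(x) = C1 + C2*x + C3*x^2 + C4*x^3 + x^4/64


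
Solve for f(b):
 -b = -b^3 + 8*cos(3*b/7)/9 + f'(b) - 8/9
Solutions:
 f(b) = C1 + b^4/4 - b^2/2 + 8*b/9 - 56*sin(3*b/7)/27


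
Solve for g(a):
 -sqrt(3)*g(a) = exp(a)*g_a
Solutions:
 g(a) = C1*exp(sqrt(3)*exp(-a))


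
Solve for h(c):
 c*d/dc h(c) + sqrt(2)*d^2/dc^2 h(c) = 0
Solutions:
 h(c) = C1 + C2*erf(2^(1/4)*c/2)


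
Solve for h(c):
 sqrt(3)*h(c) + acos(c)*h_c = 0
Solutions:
 h(c) = C1*exp(-sqrt(3)*Integral(1/acos(c), c))


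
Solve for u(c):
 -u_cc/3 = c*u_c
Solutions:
 u(c) = C1 + C2*erf(sqrt(6)*c/2)


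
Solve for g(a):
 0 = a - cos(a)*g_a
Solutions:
 g(a) = C1 + Integral(a/cos(a), a)


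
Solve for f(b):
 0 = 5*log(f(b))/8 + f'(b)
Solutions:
 li(f(b)) = C1 - 5*b/8


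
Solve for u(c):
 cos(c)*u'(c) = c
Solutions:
 u(c) = C1 + Integral(c/cos(c), c)


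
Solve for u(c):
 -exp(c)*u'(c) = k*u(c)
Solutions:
 u(c) = C1*exp(k*exp(-c))


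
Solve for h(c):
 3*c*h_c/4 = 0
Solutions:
 h(c) = C1


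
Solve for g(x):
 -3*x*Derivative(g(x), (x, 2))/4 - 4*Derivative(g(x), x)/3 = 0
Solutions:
 g(x) = C1 + C2/x^(7/9)
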